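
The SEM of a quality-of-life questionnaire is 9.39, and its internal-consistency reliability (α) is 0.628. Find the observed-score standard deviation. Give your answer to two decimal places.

σ = SEM·(1 − r)^(−1/2) ≈ 9.39·1.6396 ≈ 15.3955

15.40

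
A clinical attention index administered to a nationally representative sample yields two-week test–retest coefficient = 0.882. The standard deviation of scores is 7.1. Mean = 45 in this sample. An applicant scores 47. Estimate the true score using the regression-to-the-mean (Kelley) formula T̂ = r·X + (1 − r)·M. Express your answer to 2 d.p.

46.76

Estimated true score = 0.882×47 + (1 − 0.882)×45 ≈ 46.764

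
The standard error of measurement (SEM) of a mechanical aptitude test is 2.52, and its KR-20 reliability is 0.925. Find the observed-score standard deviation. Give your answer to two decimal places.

9.20

SD = SEM / √(1 − r) = 2.52 / √0.0750 ≃ 2.52 / 0.2739 ≃ 9.2017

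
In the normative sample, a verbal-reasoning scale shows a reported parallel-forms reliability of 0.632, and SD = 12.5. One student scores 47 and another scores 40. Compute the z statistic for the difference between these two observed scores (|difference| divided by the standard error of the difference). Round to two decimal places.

SEM = 12.5000*√(1 − 0.6320) ≈ 7.5829
SE_diff = √2 * SEM ≈ 10.7238
z = 7 / 10.7238 ≈ 0.6528

0.65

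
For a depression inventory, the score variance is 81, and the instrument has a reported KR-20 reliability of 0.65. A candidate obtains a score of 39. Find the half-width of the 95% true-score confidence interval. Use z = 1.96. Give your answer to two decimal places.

10.44

σ = 81^(1/2) = 9.0000
SEM = 9.0000 * √(1 − 0.6500) = 9.0000 * √0.3500 ≃ 9.0000 * 0.5916 ≃ 5.3245
1.96 * SEM ≃ 10.4360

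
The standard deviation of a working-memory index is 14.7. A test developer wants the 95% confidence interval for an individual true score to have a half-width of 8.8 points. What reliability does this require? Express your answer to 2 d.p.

0.91

SEM needed = half-width / z = 8.8/1.96 ≃ 4.490
r = 1 − (4.490/14.7)² ≃ 1 − 0.093 ≃ 0.907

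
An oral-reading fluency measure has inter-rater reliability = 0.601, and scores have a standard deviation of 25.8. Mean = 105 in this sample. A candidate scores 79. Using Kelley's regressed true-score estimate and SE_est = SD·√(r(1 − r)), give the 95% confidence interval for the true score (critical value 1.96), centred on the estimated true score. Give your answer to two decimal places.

[64.61, 114.14]

T̂ = r·X + (1 − r)·M = 0.6010×79 + 0.3990×105 = 47.4790 + 41.8950 ≈ 89.3740
SE_est = SD × √(r(1 − r)) = 25.8000 × √0.2398 ≈ 25.8000 × 0.4897 ≈ 12.6341
CI = 89.3740 ± 1.96 × 12.6341 → [64.6112, 114.1368]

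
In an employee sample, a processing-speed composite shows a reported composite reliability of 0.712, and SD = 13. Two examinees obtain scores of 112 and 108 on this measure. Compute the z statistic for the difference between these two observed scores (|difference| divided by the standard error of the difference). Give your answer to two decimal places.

0.41

SEM = 13.0000×√(1 − 0.7120) ≈ 6.9765
SE_diff = √2 × SEM ≈ 9.8663
z = |112 − 108| / 9.8663 = 4 / 9.8663 ≈ 0.4054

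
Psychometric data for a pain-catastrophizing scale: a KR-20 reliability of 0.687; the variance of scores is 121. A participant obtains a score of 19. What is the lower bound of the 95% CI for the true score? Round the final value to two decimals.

σ = 121^(1/2) = 11.000
The standard error of measurement is 11.000×√(1 − 0.687) ≈ 11.000×0.559 ≈ 6.154.
Margin = 1.96 × 6.154 ≈ 12.062
Lower limit = 19 − 12.062 ≈ 6.938

6.94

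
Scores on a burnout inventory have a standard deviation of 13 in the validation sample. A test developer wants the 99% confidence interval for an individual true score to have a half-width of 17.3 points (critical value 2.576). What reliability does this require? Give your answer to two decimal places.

0.73

SEM needed = half-width / z = 17.3/2.576 ≃ 6.71584
r = 1 − (SEM / SD)² = 1 − (6.71584 / 13)² ≃ 1 − 0.26688 ≃ 0.73312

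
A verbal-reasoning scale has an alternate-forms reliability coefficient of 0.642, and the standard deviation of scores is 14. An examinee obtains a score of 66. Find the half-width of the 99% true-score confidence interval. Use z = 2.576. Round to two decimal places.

21.58

SEM = 14.0000*√(1 − 0.6420) ≃ 8.3766
2.576 * SEM ≃ 21.5782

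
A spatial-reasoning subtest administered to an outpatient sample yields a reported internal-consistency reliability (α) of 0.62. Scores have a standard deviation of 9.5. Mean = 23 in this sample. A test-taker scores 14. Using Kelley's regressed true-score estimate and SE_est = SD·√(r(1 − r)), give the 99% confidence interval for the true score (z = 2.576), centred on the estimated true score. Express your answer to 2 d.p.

[5.54, 29.30]

T̂ = 0.6200(14) + 0.3800(23) ≈ 17.4200
SE_est = SD · √(r(1 − r)) = 9.5000 · √0.2356 ≈ 9.5000 · 0.4854 ≈ 4.6112
99% CI: 17.4200 ± 11.8784 ≈ (5.5416, 29.2984)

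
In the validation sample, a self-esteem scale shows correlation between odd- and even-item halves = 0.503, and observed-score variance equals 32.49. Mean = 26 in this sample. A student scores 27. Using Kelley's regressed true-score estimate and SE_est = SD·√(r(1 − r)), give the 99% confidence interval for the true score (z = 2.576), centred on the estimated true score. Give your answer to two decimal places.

SD = √32.49 = 5.700
Spearman-Brown: r = 2(0.503) / (1 + 0.503) = 1.006 / 1.503 ≃ 0.669
Estimated true score = 0.669·27 + (1 − 0.669)·26 ≃ 26.669
SE_est = 5.700·√[r(1 − r)] ≃ 2.682
CI = 26.669 ± 2.576 · 2.682 → [19.762, 33.577]

[19.76, 33.58]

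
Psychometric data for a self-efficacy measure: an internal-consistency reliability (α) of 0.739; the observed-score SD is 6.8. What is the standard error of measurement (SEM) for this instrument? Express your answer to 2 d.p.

SEM = 6.800 × √(1 − 0.739) = 6.800 × √0.261 ≈ 6.800 × 0.511 ≈ 3.474

3.47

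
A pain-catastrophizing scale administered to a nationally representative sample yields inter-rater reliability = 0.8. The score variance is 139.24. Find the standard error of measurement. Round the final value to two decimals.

SD = √139.24 ≈ 11.8000
SEM = 11.8000×√(1 − 0.8000) ≈ 5.2771

5.28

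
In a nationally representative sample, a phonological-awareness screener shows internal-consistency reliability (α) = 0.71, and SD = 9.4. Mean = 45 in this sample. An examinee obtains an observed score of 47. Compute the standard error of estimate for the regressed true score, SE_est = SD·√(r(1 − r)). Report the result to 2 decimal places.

SE_est = 9.4000·√[r(1 − r)] ≈ 4.2654

4.27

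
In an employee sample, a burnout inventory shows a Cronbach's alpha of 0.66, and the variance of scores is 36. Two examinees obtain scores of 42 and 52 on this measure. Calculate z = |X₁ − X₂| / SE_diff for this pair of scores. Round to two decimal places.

σ = 36^(1/2) = 6.0000
SEM = 6.0000×√(1 − 0.6600) ≈ 3.4986
Standard error of the difference = 3.4986·√2 ≈ 4.9477
z = |42 − 52| / 4.9477 = 10 / 4.9477 ≈ 2.0211

2.02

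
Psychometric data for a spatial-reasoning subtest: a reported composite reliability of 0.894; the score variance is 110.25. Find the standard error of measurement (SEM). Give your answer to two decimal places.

3.42

SD = √110.25 = 10.5000
SEM = 10.5000·√(1 − 0.8940) ≈ 3.4186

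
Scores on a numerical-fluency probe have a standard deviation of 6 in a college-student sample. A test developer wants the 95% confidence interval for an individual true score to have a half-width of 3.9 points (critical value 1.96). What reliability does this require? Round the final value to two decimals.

0.89

SEM needed = half-width / z = 3.9/1.96 ≈ 1.9898
Required reliability = 1 − (SEM/SD)² = 1 − 0.1100 ≈ 0.8900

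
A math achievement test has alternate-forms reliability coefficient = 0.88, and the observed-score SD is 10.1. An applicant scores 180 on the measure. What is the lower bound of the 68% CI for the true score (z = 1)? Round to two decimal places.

176.50

SEM = 10.1000*√(1 − 0.8800) ≃ 3.4987
1 * SEM ≃ 3.4987
Lower bound: 180 − 3.4987 = 176.5013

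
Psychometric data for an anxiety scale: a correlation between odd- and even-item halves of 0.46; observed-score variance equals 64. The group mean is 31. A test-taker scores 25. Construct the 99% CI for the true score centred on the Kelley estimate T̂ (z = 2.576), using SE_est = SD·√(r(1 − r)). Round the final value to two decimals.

SD = √64 = 8.000
r_full = 2·0.46 / (1 + 0.46) ≈ 0.630
Estimated true score = 0.630×25 + (1 − 0.630)×31 ≈ 27.219
SE_est = SD × √(r(1 − r)) = 8.000 × √0.233 ≈ 8.000 × 0.483 ≈ 3.862
CI = 27.219 ± 2.576 × 3.862 → [17.270, 37.168]

[17.27, 37.17]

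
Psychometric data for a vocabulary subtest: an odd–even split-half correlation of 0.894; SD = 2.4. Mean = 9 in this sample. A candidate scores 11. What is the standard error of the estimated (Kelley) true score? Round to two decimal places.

Spearman-Brown: r = 2(0.894) / (1 + 0.894) = 1.78800 / 1.89400 ≃ 0.94403
SE_est = SD * √(r(1 − r)) = 2.40000 * √0.05283 ≃ 2.40000 * 0.22986 ≃ 0.55166

0.55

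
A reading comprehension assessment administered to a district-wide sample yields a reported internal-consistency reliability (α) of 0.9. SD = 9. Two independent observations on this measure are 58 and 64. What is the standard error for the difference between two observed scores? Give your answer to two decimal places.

4.02

The standard error of measurement is 9.0000·√(1 − 0.9000) ≈ 9.0000·0.3162 ≈ 2.8460.
SE_diff = SEM · √2 ≈ 2.8460 · 1.4142 ≈ 4.0249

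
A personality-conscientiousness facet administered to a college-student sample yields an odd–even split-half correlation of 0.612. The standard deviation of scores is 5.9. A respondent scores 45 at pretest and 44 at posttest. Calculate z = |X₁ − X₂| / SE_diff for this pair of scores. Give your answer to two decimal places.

0.24

r_full = 2·0.612 / (1 + 0.612) ≈ 0.7593
The standard error of measurement is 5.9000*√(1 − 0.7593) ≈ 5.9000*0.4906 ≈ 2.8946.
Standard error of the difference = 2.8946·√2 ≈ 4.0936
z = |45 − 44| / 4.0936 = 1 / 4.0936 ≈ 0.2443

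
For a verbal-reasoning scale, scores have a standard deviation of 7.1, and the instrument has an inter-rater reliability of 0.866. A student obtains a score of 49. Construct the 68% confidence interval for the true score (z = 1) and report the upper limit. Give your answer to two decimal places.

SEM = 7.100 · √(1 − 0.866) = 7.100 · √0.134 ≈ 7.100 · 0.366 ≈ 2.599
Half-width = 1·2.599 ≈ 2.599
Upper bound: 49 + 2.599 = 51.599

51.60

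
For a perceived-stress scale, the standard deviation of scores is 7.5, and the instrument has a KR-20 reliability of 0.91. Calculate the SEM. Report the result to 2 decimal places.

2.25

SEM = 7.50000 · √(1 − 0.91000) = 7.50000 · √0.09000 ≈ 7.50000 · 0.30000 ≈ 2.25000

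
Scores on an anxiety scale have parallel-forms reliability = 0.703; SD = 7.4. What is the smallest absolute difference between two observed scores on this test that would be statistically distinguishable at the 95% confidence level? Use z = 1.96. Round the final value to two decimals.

11.18

SEM = 7.400 * √(1 − 0.703) = 7.400 * √0.297 ≃ 7.400 * 0.545 ≃ 4.033
SE_diff = √2 * SEM ≃ 5.703
Smallest detectable difference = 1.96*5.703 ≃ 11.178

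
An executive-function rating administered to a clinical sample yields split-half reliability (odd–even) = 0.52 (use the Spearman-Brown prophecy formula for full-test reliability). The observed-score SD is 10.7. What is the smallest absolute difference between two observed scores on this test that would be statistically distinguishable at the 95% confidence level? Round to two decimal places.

Full-length reliability (Spearman-Brown) = 2(0.52)/(1+0.52) ≈ 0.6842
SEM = 10.7000 · √(1 − 0.6842) = 10.7000 · √0.3158 ≈ 10.7000 · 0.5620 ≈ 6.0129
SE_diff = √2 · SEM ≈ 8.5035
Smallest detectable difference = 1.96·8.5035 ≈ 16.6669

16.67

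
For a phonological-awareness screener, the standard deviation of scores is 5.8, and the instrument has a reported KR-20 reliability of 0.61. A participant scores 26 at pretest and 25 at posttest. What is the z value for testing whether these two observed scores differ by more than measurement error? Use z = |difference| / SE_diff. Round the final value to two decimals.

SEM = 5.8000 · √(1 − 0.6100) = 5.8000 · √0.3900 ≃ 5.8000 · 0.6245 ≃ 3.6221
SE_diff = SEM · √2 ≃ 3.6221 · 1.4142 ≃ 5.1224
z = |26 − 25| / 5.1224 = 1 / 5.1224 ≃ 0.1952

0.20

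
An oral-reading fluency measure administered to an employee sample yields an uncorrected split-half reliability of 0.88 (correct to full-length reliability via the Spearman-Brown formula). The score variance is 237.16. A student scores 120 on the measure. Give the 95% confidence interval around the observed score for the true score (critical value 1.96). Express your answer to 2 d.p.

[112.37, 127.63]

σ = 237.16^(1/2) = 15.4000
Full-length reliability (Spearman-Brown) = 2(0.88)/(1+0.88) ≈ 0.9362
The standard error of measurement is 15.4000*√(1 − 0.9362) ≈ 15.4000*0.2526 ≈ 3.8907.
1.96 * SEM ≈ 7.6259
95% CI: 120 ± 7.6259 = [112.3741, 127.6259]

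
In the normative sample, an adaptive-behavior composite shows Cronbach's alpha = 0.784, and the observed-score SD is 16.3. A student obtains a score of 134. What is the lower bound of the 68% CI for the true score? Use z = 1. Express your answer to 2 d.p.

126.42

SEM = 16.300 × √(1 − 0.784) = 16.300 × √0.216 ≈ 16.300 × 0.465 ≈ 7.576
Margin = 1 × 7.576 ≈ 7.576
Lower limit = 134 − 7.576 ≈ 126.424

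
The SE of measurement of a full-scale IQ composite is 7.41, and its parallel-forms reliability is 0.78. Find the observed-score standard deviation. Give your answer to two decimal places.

15.80

σ = SEM·(1 − r)^(−1/2) ≈ 7.41*2.13201 ≈ 15.79817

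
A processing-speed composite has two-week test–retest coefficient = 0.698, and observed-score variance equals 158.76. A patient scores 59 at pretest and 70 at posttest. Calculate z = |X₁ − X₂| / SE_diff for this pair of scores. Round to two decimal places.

1.12

SD = √158.76 = 12.6000
SEM = 12.6000·√(1 − 0.6980) ≈ 6.9243
SE_diff = √2 · SEM ≈ 9.7924
z = 11 / 9.7924 ≈ 1.1233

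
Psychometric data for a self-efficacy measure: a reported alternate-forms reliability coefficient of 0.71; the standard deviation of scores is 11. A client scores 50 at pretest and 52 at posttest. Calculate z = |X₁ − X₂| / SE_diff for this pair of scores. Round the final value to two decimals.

SEM = 11.000*√(1 − 0.710) ≈ 5.924
Standard error of the difference = 5.924·√2 ≈ 8.377
z = 2 / 8.377 ≈ 0.239

0.24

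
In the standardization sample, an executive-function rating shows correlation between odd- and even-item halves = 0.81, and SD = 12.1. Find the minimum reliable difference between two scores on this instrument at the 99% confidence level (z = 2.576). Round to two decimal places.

r_full = 2·0.81 / (1 + 0.81) ≃ 0.8950
SEM = 12.1000 · √(1 − 0.8950) = 12.1000 · √0.1050 ≃ 12.1000 · 0.3240 ≃ 3.9203
Standard error of the difference = 3.9203·√2 ≃ 5.5442
Smallest detectable difference = 2.576·5.5442 ≃ 14.2818

14.28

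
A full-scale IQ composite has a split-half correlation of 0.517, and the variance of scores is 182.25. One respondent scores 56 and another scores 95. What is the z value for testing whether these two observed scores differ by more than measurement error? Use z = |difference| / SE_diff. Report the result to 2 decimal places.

SD = √182.25 ≈ 13.5000
r_full = 2·0.517 / (1 + 0.517) ≈ 0.6816
SEM = 13.5000×√(1 − 0.6816) ≈ 7.6175
SE_diff = √2 × SEM ≈ 10.7728
z = |56 − 95| / 10.7728 = 39 / 10.7728 ≈ 3.6202

3.62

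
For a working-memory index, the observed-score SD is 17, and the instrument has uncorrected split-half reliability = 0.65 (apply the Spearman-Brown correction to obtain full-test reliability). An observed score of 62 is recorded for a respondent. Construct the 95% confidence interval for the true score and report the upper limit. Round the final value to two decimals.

Full-length reliability (Spearman-Brown) = 2(0.65)/(1+0.65) ≃ 0.788
The standard error of measurement is 17.000*√(1 − 0.788) ≃ 17.000*0.461 ≃ 7.830.
Half-width = 1.96*7.830 ≃ 15.346
Upper limit = 62 + 15.346 ≃ 77.346

77.35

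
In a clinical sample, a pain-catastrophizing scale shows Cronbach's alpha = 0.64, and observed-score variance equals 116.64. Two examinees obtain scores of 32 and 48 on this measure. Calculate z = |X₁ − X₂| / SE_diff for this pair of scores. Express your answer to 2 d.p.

SD = √116.64 ≈ 10.800
SEM = 10.800×√(1 − 0.640) ≈ 6.480
SE_diff = SEM × √2 ≈ 6.480 × 1.414 ≈ 9.164
z = |32 − 48| / 9.164 = 16 / 9.164 ≈ 1.746

1.75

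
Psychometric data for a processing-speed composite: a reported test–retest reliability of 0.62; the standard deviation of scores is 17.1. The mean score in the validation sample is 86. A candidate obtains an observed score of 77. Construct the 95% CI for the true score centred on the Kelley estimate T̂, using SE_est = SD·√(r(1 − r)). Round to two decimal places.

[64.15, 96.69]

T̂ = 0.620(77) + 0.380(86) ≈ 80.420
SE_est = 17.100·√[r(1 − r)] ≈ 8.300
CI = 80.420 ± 1.96 · 8.300 → [64.152, 96.688]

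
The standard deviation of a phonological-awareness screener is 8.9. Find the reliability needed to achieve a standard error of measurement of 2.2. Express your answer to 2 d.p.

0.94

Required reliability = 1 − (SEM/SD)² = 1 − 0.061 ≃ 0.939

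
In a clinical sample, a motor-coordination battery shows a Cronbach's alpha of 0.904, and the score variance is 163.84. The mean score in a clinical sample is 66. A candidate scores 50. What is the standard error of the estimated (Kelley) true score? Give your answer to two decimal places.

SD = √163.84 ≈ 12.8000
SE_est = 12.8000·√[r(1 − r)] ≈ 3.7708

3.77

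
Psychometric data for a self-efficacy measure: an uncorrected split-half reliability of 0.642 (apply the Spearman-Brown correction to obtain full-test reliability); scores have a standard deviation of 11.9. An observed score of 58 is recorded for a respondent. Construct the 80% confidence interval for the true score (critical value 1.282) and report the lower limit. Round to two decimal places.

r_full = 2·0.642 / (1 + 0.642) ≃ 0.7820
SEM = 11.9000·√(1 − 0.7820) ≃ 5.5565
Half-width = 1.282·5.5565 ≃ 7.1234
Lower limit = 58 − 7.1234 ≃ 50.8766

50.88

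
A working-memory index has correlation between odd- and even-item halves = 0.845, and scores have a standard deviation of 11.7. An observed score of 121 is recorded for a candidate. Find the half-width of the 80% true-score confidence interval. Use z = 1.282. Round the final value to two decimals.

Full-length reliability (Spearman-Brown) = 2(0.845)/(1+0.845) ≈ 0.916
SEM = 11.700 × √(1 − 0.916) = 11.700 × √0.084 ≈ 11.700 × 0.290 ≈ 3.391
Margin = 1.282 × 3.391 ≈ 4.348

4.35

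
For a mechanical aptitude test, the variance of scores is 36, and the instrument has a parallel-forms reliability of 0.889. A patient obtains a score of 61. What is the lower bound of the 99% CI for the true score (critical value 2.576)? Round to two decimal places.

55.85

SD = √36 = 6.0000
SEM = 6.0000×√(1 − 0.8890) ≈ 1.9990
2.576 × SEM ≈ 5.1494
Lower bound: 61 − 5.1494 = 55.8506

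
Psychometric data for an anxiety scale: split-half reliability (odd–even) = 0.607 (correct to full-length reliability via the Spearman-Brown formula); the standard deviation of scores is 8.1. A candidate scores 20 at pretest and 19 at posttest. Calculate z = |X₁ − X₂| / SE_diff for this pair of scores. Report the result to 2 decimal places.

r_full = 2·0.607 / (1 + 0.607) ≈ 0.755
SEM = 8.100*√(1 − 0.755) ≈ 4.006
SE_diff = SEM * √2 ≈ 4.006 * 1.414 ≈ 5.665
z = |20 − 19| / 5.665 = 1 / 5.665 ≈ 0.177

0.18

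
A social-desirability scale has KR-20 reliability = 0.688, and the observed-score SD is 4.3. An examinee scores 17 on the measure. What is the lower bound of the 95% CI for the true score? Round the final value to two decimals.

12.29

SEM = 4.30000 · √(1 − 0.68800) = 4.30000 · √0.31200 ≃ 4.30000 · 0.55857 ≃ 2.40185
1.96 · SEM ≃ 4.70762
Lower limit = 17 − 4.70762 ≃ 12.29238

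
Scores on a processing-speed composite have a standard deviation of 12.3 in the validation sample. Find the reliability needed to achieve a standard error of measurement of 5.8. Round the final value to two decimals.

0.78

Required reliability = 1 − (SEM/SD)² = 1 − 0.22235 ≈ 0.77765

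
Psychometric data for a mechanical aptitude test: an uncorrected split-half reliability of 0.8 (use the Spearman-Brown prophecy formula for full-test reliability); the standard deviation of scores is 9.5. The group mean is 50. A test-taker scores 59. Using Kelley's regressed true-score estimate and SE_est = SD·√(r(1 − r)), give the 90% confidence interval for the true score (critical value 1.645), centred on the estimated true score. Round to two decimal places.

[53.09, 62.91]

r_full = 2·0.8 / (1 + 0.8) ≈ 0.8889
T̂ = r·X + (1 − r)·M = 0.8889×59 + 0.1111×50 ≈ 52.4444 + 5.5556 ≈ 58.0000
SE_est = 9.5000×√(0.8889×0.1111) ≈ 2.9856
90% CI: 58.0000 ± 4.9112 ≈ (53.0888, 62.9112)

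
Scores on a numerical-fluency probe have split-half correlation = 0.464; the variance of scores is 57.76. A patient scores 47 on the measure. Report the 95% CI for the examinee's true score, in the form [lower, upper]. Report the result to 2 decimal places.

SD = √57.76 ≈ 7.6000
Spearman-Brown: r = 2(0.464) / (1 + 0.464) = 0.9280 / 1.4640 ≈ 0.6339
SEM = 7.6000 · √(1 − 0.6339) = 7.6000 · √0.3661 ≈ 7.6000 · 0.6051 ≈ 4.5986
Half-width = 1.96·4.5986 ≈ 9.0133
CI = 47 ± 9.0133 → [37.9867, 56.0133]

[37.99, 56.01]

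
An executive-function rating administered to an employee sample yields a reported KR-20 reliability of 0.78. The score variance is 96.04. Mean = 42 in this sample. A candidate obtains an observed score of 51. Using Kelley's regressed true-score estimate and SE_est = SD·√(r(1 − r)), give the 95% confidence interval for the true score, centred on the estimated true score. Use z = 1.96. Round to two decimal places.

[41.06, 56.98]

σ = 96.04^(1/2) = 9.80000
T̂ = 0.78000(51) + 0.22000(42) ≃ 49.02000
SE_est = SD * √(r(1 − r)) = 9.80000 * √0.17160 ≃ 9.80000 * 0.41425 ≃ 4.05961
95% CI: 49.02000 ± 7.95684 ≃ (41.06316, 56.97684)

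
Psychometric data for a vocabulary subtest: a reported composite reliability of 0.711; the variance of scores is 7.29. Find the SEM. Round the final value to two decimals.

SD = √7.29 ≈ 2.700
SEM = 2.700×√(1 − 0.711) ≈ 1.451

1.45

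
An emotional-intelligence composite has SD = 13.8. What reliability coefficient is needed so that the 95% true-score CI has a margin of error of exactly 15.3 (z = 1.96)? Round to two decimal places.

0.68

Required SEM = 15.3 / 1.96 ≃ 7.8061
r = 1 − (SEM / SD)² = 1 − (7.8061 / 13.8)² ≃ 1 − 0.3200 ≃ 0.6800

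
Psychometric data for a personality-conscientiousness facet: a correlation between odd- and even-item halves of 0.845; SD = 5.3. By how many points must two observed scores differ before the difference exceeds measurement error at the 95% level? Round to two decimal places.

Full-length reliability (Spearman-Brown) = 2(0.845)/(1+0.845) ≈ 0.91599
SEM = 5.30000 * √(1 − 0.91599) = 5.30000 * √0.08401 ≈ 5.30000 * 0.28985 ≈ 1.53619
SE_diff = √2 * SEM ≈ 2.17249
Minimum reliable difference = 1.96 * SE_diff ≈ 1.96 * 2.17249 ≈ 4.25809

4.26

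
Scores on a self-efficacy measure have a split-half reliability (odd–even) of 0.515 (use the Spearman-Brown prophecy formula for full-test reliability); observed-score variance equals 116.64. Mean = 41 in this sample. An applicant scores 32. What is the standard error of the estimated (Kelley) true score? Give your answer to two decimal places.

5.04

σ = 116.64^(1/2) = 10.80000
r_full = 2·0.515 / (1 + 0.515) ≈ 0.67987
SE_est = 10.80000·√[r(1 − r)] ≈ 5.03849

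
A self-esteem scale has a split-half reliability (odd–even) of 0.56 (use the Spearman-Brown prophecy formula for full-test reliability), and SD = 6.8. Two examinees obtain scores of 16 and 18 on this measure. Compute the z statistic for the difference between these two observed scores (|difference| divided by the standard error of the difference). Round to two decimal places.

0.39

Spearman-Brown: r = 2(0.56) / (1 + 0.56) = 1.120 / 1.560 ≈ 0.718
SEM = 6.800 · √(1 − 0.718) = 6.800 · √0.282 ≈ 6.800 · 0.531 ≈ 3.611
Standard error of the difference = 3.611·√2 ≈ 5.107
z = |16 − 18| / 5.107 = 2 / 5.107 ≈ 0.392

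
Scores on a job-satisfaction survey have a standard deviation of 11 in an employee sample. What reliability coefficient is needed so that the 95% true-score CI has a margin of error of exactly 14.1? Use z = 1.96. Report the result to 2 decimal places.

Required SEM = 14.1 / 1.96 ≈ 7.1939
r = 1 − (7.1939/11)² ≈ 1 − 0.4277 ≈ 0.5723

0.57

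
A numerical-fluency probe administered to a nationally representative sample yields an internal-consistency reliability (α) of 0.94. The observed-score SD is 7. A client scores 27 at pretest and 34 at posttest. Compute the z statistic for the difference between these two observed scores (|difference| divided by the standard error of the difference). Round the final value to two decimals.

2.89

SEM = 7.000 · √(1 − 0.940) = 7.000 · √0.060 ≈ 7.000 · 0.245 ≈ 1.715
SE_diff = SEM · √2 ≈ 1.715 · 1.414 ≈ 2.425
z = |27 − 34| / 2.425 = 7 / 2.425 ≈ 2.887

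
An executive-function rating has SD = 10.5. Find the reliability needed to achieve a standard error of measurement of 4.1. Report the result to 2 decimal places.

0.85

r = 1 − (SEM / SD)² = 1 − (4.100 / 10.5)² ≈ 1 − 0.152 ≈ 0.848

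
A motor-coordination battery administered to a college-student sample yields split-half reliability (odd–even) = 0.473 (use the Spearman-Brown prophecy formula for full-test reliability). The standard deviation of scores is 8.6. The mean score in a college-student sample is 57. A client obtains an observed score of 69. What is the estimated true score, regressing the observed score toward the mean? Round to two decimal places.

Spearman-Brown: r = 2(0.473) / (1 + 0.473) = 0.946 / 1.473 ≈ 0.642
T̂ = 0.642(69) + 0.358(57) ≈ 64.707

64.71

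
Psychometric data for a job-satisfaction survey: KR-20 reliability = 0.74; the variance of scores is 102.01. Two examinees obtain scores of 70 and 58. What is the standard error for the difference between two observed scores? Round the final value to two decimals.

7.28

SD = √102.01 ≈ 10.1000
The standard error of measurement is 10.1000·√(1 − 0.7400) ≈ 10.1000·0.5099 ≈ 5.1500.
SE_diff = SEM · √2 ≈ 5.1500 · 1.4142 ≈ 7.2832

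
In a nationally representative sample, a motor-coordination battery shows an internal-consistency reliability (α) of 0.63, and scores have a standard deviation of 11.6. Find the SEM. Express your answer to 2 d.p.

7.06

SEM = 11.600 × √(1 − 0.630) = 11.600 × √0.370 ≈ 11.600 × 0.608 ≈ 7.056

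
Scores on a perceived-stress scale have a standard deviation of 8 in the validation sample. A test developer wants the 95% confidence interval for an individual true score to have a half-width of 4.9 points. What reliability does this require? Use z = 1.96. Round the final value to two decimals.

0.90

Required SEM = 4.9 / 1.96 ≈ 2.500
r = 1 − (SEM / SD)² = 1 − (2.500 / 8)² ≈ 1 − 0.098 ≈ 0.902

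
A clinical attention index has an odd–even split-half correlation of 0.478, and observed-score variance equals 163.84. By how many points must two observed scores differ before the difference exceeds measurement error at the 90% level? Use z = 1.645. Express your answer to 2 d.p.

17.70

SD = √163.84 ≈ 12.80000
r_full = 2·0.478 / (1 + 0.478) ≈ 0.64682
SEM = 12.80000 * √(1 − 0.64682) = 12.80000 * √0.35318 ≈ 12.80000 * 0.59429 ≈ 7.60691
SE_diff = √2 * SEM ≈ 10.75779
Minimum reliable difference = 1.645 * SE_diff ≈ 1.645 * 10.75779 ≈ 17.69656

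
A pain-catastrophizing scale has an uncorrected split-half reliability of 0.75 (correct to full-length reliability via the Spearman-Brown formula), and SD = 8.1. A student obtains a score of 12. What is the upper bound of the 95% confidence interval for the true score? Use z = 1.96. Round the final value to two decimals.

Full-length reliability (Spearman-Brown) = 2(0.75)/(1+0.75) ≈ 0.857
SEM = 8.100*√(1 − 0.857) ≈ 3.062
Half-width = 1.96*3.062 ≈ 6.001
Upper limit = 12 + 6.001 ≈ 18.001

18.00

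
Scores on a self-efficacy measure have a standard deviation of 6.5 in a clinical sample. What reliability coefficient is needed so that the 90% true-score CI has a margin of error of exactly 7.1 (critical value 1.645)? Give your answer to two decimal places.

0.56

Required SEM = 7.1 / 1.645 ≃ 4.3161
r = 1 − (SEM / SD)² = 1 − (4.3161 / 6.5)² ≃ 1 − 0.4409 ≃ 0.5591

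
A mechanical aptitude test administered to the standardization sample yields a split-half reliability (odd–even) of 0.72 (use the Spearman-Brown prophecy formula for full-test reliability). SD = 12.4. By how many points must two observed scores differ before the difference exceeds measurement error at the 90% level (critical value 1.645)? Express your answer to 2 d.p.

11.64

Spearman-Brown: r = 2(0.72) / (1 + 0.72) = 1.4400 / 1.7200 ≈ 0.8372
The standard error of measurement is 12.4000×√(1 − 0.8372) ≈ 12.4000×0.4035 ≈ 5.0031.
SE_diff = √2 × SEM ≈ 7.0754
Minimum reliable difference = 1.645 × SE_diff ≈ 1.645 × 7.0754 ≈ 11.6390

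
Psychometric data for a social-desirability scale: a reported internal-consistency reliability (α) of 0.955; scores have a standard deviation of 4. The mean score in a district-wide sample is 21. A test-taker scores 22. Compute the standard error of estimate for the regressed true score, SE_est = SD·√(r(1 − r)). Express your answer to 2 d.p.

SE_est = SD × √(r(1 − r)) = 4.0000 × √0.0430 ≈ 4.0000 × 0.2073 ≈ 0.8292

0.83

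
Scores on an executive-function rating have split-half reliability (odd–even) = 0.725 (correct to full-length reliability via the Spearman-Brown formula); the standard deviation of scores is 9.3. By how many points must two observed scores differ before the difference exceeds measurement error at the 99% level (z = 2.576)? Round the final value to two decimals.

13.53

r_full = 2·0.725 / (1 + 0.725) ≈ 0.8406
SEM = 9.3000 × √(1 − 0.8406) = 9.3000 × √0.1594 ≈ 9.3000 × 0.3993 ≈ 3.7133
SE_diff = √2 × SEM ≈ 5.2513
Minimum reliable difference = 2.576 × SE_diff ≈ 2.576 × 5.2513 ≈ 13.5274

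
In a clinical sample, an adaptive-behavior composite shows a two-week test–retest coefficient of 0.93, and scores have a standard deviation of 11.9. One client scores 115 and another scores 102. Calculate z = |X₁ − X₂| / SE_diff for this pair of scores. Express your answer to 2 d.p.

SEM = 11.900·√(1 − 0.930) ≈ 3.148
Standard error of the difference = 3.148·√2 ≈ 4.453
z = |115 − 102| / 4.453 = 13 / 4.453 ≈ 2.920

2.92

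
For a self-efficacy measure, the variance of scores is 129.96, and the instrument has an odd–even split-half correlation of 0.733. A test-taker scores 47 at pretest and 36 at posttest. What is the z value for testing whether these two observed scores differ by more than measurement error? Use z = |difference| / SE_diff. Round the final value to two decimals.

σ = 129.96^(1/2) = 11.400
Full-length reliability (Spearman-Brown) = 2(0.733)/(1+0.733) ≈ 0.846
SEM = 11.400*√(1 − 0.846) ≈ 4.475
SE_diff = √2 * SEM ≈ 6.328
z = |47 − 36| / 6.328 = 11 / 6.328 ≈ 1.738

1.74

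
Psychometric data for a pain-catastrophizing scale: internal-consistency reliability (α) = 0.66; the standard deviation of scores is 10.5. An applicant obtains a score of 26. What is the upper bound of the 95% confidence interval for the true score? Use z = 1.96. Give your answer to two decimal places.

38.00

SEM = 10.500 × √(1 − 0.660) = 10.500 × √0.340 ≃ 10.500 × 0.583 ≃ 6.122
1.96 × SEM ≃ 12.000
Upper bound: 26 + 12.000 = 38.000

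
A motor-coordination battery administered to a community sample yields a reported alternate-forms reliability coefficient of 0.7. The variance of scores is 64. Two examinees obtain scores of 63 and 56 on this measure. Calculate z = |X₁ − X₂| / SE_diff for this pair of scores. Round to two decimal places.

1.13

σ = 64^(1/2) = 8.00000
SEM = 8.00000 * √(1 − 0.70000) = 8.00000 * √0.30000 ≃ 8.00000 * 0.54772 ≃ 4.38178
Standard error of the difference = 4.38178·√2 ≃ 6.19677
z = |63 − 56| / 6.19677 = 7 / 6.19677 ≃ 1.12962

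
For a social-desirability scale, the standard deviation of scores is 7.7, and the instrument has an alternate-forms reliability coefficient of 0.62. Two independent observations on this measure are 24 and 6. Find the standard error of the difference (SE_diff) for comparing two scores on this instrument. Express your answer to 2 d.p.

6.71

SEM = 7.700 · √(1 − 0.620) = 7.700 · √0.380 ≈ 7.700 · 0.616 ≈ 4.747
Standard error of the difference = 4.747·√2 ≈ 6.713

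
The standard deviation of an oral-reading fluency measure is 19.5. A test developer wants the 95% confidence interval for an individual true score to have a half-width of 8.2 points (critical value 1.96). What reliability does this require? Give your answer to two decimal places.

Required SEM = 8.2 / 1.96 ≈ 4.184
Required reliability = 1 − (SEM/SD)² = 1 − 0.046 ≈ 0.954

0.95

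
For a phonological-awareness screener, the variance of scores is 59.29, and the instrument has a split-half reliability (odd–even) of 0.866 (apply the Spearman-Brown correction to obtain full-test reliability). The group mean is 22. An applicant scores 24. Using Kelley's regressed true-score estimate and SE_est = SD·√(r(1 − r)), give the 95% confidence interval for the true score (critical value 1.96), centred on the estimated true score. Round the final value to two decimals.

[19.96, 27.75]

σ = 59.29^(1/2) = 7.700
r_full = 2·0.866 / (1 + 0.866) ≃ 0.928
Estimated true score = 0.928×24 + (1 − 0.928)×22 ≃ 23.856
SE_est = SD × √(r(1 − r)) = 7.700 × √0.067 ≃ 7.700 × 0.258 ≃ 1.988
CI = 23.856 ± 1.96 × 1.988 → [19.960, 27.753]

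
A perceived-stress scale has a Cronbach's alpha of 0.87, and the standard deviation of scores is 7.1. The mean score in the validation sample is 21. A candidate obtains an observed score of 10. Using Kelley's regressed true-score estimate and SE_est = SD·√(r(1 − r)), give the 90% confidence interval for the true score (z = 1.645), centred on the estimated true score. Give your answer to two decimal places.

Estimated true score = 0.87000×10 + (1 − 0.87000)×21 ≃ 11.43000
SE_est = SD × √(r(1 − r)) = 7.10000 × √0.11310 ≃ 7.10000 × 0.33630 ≃ 2.38775
CI = 11.43000 ± 1.645 × 2.38775 → [7.50214, 15.35786]

[7.50, 15.36]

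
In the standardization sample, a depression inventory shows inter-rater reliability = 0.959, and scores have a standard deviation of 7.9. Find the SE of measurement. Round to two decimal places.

1.60

SEM = 7.900*√(1 − 0.959) ≃ 1.600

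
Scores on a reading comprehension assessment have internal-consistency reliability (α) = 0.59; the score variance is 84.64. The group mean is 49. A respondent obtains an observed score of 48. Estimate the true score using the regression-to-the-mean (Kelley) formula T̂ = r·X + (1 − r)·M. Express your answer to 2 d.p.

48.41

T̂ = r·X + (1 − r)·M = 0.5900*48 + 0.4100*49 = 28.3200 + 20.0900 ≈ 48.4100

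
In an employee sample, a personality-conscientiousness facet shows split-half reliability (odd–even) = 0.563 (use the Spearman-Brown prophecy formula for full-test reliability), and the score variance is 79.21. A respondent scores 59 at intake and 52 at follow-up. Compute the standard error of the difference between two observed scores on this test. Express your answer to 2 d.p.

SD = √79.21 ≈ 8.9000
Full-length reliability (Spearman-Brown) = 2(0.563)/(1+0.563) ≈ 0.7204
SEM = 8.9000 × √(1 − 0.7204) = 8.9000 × √0.2796 ≈ 8.9000 × 0.5288 ≈ 4.7060
Standard error of the difference = 4.7060·√2 ≈ 6.6553

6.66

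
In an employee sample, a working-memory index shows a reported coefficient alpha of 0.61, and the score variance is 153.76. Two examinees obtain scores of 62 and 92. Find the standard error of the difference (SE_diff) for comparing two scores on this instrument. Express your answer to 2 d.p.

10.95

SD = √153.76 = 12.4000
SEM = 12.4000 × √(1 − 0.6100) = 12.4000 × √0.3900 ≈ 12.4000 × 0.6245 ≈ 7.7438
SE_diff = SEM × √2 ≈ 7.7438 × 1.4142 ≈ 10.9514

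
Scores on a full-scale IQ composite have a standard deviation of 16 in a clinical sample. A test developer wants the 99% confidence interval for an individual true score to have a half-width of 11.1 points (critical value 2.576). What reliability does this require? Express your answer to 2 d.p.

Required SEM = 11.1 / 2.576 ≃ 4.3090
r = 1 − (SEM / SD)² = 1 − (4.3090 / 16)² ≃ 1 − 0.0725 ≃ 0.9275

0.93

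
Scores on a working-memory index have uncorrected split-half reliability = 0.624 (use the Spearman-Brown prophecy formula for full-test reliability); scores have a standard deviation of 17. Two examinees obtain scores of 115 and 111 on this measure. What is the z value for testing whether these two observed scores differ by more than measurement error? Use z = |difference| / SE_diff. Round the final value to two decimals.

r_full = 2·0.624 / (1 + 0.624) ≈ 0.768
SEM = 17.000*√(1 − 0.768) ≈ 8.180
SE_diff = √2 * SEM ≈ 11.568
z = 4 / 11.568 ≈ 0.346

0.35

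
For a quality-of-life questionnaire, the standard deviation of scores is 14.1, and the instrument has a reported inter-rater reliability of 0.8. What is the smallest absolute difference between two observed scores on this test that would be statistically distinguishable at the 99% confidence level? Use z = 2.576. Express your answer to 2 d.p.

SEM = 14.100 * √(1 − 0.800) = 14.100 * √0.200 ≈ 14.100 * 0.447 ≈ 6.306
Standard error of the difference = 6.306·√2 ≈ 8.918
Smallest detectable difference = 2.576*8.918 ≈ 22.972

22.97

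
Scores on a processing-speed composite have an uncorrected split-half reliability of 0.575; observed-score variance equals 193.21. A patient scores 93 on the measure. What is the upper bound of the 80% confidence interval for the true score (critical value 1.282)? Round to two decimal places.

SD = √193.21 = 13.90000
Spearman-Brown: r = 2(0.575) / (1 + 0.575) = 1.15000 / 1.57500 ≃ 0.73016
The standard error of measurement is 13.90000×√(1 − 0.73016) ≃ 13.90000×0.51946 ≃ 7.22053.
Margin = 1.282 × 7.22053 ≃ 9.25672
Upper bound: 93 + 9.25672 = 102.25672

102.26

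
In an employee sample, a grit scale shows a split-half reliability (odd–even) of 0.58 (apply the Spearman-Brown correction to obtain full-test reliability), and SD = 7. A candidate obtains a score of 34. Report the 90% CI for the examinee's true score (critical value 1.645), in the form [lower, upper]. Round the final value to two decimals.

Full-length reliability (Spearman-Brown) = 2(0.58)/(1+0.58) ≃ 0.734
SEM = 7.000 * √(1 − 0.734) = 7.000 * √0.266 ≃ 7.000 * 0.516 ≃ 3.609
Half-width = 1.645*3.609 ≃ 5.937
CI = 34 ± 5.937 → [28.063, 39.937]

[28.06, 39.94]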